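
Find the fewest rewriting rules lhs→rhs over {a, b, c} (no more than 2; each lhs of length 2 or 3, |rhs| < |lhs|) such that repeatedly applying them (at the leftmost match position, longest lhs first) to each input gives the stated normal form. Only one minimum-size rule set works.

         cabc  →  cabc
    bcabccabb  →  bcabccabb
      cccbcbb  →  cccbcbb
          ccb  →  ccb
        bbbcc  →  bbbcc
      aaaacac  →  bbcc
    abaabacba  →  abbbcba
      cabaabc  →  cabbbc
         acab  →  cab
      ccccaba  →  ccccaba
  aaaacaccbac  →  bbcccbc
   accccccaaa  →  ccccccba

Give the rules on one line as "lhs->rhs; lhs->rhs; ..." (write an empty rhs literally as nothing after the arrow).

  | cabc
  | bcabccabb
  | cccbcbb
  | ccb

aa->b; ac->c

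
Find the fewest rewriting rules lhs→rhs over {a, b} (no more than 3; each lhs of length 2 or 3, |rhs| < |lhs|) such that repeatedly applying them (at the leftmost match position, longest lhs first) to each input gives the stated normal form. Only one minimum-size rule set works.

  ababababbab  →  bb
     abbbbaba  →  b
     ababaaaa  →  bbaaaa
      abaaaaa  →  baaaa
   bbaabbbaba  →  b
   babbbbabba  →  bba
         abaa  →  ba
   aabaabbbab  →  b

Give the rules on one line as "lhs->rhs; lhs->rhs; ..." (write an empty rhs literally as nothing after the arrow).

ab->; aba->b; bbb->

  | ababababbab => bbababbab => bbbbbab => bbab => bb
  | abbbbaba => bbbaba => aba => b
  | ababaaaa => bbaaaa
  | abaaaaa => baaaa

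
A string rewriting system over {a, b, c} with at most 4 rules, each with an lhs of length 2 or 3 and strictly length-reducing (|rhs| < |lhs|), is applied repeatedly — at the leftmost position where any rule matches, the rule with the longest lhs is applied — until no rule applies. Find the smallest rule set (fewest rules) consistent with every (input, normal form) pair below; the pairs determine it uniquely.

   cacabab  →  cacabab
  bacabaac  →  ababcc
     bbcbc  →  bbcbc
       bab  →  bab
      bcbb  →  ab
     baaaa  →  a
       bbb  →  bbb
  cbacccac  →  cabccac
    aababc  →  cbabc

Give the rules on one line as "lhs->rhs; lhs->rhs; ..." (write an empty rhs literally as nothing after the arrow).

  | cacabab
  | bacabaac => ababaac => ababcc
  | bbcbc
  | bab

aa->c; bac->ab; bca->; cbb->ac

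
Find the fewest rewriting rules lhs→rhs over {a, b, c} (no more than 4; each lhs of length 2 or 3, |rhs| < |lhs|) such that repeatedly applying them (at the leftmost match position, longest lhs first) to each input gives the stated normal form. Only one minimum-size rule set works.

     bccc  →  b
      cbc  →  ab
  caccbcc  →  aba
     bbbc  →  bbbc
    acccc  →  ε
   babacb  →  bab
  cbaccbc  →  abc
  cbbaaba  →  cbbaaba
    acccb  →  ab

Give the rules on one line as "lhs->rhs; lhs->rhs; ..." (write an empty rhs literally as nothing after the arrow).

  | bccc => bac => b
  | cbc => ab
  | caccbcc => ccbcc => abcc => aba
  | bbbc

abb->ab; ac->; cbc->ab; cc->a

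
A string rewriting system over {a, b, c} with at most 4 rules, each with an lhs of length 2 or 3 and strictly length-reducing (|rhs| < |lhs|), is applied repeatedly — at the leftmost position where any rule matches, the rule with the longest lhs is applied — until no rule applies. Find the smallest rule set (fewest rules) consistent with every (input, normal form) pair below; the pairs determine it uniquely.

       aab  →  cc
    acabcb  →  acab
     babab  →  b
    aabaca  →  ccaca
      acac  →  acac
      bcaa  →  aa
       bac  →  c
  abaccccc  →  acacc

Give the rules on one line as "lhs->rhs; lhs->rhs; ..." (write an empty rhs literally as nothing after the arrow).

  | aab => cc
  | acabcb => acab
  | babab => bab => b
  | aabaca => ccaca

aab->cc; ba->; bc->; ccc->ca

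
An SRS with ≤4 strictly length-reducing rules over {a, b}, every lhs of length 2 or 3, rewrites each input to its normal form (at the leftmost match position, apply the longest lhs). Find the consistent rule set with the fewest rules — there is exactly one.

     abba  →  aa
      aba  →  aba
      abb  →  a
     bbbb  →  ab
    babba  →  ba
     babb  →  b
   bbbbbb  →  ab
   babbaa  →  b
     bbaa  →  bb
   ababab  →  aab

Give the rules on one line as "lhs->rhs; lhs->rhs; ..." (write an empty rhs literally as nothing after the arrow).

abb->a; baa->b; bab->; bbb->a

  | abba => aa
  | aba
  | abb => a
  | bbbb => ab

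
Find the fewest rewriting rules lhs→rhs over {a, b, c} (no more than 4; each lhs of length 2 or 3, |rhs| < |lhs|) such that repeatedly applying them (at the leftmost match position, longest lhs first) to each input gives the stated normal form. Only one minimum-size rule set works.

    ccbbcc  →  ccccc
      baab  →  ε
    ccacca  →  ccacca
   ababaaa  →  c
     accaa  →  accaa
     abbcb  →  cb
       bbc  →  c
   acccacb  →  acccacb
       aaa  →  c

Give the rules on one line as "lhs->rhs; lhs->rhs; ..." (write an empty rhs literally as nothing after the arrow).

  | ccbbcc => ccccc
  | baab => bab => bb => ε
  | ccacca
  | ababaaa => babaaa => bbaaa => aaa => c

aaa->c; ab->b; bb->; cbb->cc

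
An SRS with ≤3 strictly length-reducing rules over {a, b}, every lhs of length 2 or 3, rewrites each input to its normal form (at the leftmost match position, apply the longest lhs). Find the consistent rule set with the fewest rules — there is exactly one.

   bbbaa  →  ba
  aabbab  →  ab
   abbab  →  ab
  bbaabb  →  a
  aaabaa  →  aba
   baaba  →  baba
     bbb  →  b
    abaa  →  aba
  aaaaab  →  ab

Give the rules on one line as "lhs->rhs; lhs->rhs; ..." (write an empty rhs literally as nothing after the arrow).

aa->a; bb->

  | bbbaa => baa => ba
  | aabbab => abbab => aab => ab
  | abbab => aab => ab
  | bbaabb => aabb => abb => a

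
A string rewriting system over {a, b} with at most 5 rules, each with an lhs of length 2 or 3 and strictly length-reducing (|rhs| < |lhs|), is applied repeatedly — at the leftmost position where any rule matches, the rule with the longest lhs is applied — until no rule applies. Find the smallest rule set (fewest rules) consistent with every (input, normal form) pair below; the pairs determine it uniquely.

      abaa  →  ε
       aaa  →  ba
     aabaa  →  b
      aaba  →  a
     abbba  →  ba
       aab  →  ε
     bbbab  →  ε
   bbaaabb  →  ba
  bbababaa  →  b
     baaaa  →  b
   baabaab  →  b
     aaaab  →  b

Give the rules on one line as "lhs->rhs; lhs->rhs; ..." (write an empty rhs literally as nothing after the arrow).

aa->b; ab->b; abb->a; bb->

  | abaa => baa => bb => ε
  | aaa => ba
  | aabaa => bbaa => aa => b
  | aaba => bba => a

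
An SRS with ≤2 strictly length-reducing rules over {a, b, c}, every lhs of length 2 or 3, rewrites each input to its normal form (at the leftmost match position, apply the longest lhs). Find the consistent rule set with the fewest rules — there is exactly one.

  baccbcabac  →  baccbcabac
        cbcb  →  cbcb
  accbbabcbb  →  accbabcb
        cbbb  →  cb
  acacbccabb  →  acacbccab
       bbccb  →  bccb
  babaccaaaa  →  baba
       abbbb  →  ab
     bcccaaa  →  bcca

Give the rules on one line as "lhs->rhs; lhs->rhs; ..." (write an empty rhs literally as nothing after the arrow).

bb->b; caa->

  | baccbcabac
  | cbcb
  | accbbabcbb => accbabcbb => accbabcb
  | cbbb => cbb => cb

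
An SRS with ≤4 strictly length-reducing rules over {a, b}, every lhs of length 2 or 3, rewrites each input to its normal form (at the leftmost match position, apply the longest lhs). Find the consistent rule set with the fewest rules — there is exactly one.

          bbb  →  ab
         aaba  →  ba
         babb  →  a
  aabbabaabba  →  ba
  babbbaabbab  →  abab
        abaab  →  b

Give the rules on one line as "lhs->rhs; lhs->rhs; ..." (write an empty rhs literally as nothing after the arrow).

  | bbb => ab
  | aaba => ba
  | babb => baa => bb => a
  | aabbabaabba => bbabaabba => babaabba => babbba => baaba => bba => ba

aa->b; aab->b; bb->a; bba->ba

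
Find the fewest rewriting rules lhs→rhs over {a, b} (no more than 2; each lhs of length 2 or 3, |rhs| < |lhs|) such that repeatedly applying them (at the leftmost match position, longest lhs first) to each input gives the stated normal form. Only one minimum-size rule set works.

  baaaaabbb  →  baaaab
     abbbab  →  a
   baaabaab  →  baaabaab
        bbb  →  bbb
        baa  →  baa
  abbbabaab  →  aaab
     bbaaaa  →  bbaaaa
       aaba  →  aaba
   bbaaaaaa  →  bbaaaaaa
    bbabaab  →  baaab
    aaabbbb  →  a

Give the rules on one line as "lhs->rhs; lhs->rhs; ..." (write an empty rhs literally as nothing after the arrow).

abb->; bab->a

  | baaaaabbb => baaaab
  | abbbab => bab => a
  | baaabaab
  | bbb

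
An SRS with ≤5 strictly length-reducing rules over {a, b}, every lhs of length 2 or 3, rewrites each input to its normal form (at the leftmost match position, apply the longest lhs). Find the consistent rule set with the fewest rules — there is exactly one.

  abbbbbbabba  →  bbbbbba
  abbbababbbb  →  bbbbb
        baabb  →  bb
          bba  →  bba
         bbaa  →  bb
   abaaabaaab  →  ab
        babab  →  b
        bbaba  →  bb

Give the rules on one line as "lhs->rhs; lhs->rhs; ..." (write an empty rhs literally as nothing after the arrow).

aa->; aab->; aba->aa; abb->b

  | abbbbbbabba => bbbbbabba => bbbbbba
  | abbbababbbb => bbababbbb => bbaabbbb => bbbbb
  | baabb => bb
  | bba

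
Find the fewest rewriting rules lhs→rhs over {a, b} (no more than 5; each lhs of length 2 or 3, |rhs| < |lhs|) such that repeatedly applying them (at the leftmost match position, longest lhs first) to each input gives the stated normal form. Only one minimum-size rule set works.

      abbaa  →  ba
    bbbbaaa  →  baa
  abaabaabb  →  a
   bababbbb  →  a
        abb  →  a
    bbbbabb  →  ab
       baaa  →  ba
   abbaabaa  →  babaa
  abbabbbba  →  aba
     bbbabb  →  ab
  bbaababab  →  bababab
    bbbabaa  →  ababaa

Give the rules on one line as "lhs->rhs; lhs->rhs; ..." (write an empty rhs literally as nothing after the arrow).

  | abbaa => bbaa => ba
  | bbbbaaa => abbaaa => bbaaa => baa
  | abaabaabb => abaababb => abaabbb => ababbb => abbbb => bbbb => abb => bb => a
  | bababbbb => babbbbb => bbbbbb => abbbb => bbbb => abb => bb => a

aaa->a; abb->bb; bb->a; bba->b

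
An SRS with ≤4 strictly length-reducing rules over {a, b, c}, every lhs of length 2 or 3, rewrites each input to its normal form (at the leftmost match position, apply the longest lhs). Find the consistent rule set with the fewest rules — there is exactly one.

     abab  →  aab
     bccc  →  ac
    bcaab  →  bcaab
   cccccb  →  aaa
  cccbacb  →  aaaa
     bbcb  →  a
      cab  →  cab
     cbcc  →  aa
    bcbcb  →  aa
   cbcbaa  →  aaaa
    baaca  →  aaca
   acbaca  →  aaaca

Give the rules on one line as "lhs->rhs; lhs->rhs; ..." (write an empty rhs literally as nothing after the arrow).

  | abab => aab
  | bccc => bac => ac
  | bcaab
  | cccccb => acccb => aacb => aaa

ba->a; cb->a; cc->a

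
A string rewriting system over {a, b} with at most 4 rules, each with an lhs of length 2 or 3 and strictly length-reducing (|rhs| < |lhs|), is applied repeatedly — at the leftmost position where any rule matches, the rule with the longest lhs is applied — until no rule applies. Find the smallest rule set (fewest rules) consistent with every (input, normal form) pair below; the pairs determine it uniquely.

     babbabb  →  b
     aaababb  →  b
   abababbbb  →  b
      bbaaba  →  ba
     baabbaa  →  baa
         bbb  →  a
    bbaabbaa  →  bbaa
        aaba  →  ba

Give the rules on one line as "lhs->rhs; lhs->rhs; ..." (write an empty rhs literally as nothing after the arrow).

  | babbabb => babb => b
  | aaababb => aababb => ababb => babb => b
  | abababbbb => bababbbb => abbbb => bbbb => ab => b
  | bbaaba => bbaba => ba

ab->b; bab->; bbb->a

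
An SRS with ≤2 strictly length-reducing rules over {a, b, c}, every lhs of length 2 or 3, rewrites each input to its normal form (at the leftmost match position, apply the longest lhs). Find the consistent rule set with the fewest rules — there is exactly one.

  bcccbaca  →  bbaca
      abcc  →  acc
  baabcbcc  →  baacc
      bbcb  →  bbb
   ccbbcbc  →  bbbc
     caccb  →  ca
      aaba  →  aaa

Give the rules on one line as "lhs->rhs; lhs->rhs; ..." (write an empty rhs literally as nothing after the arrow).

  | bcccbaca => bccbaca => bcbaca => bbaca
  | abcc => acc
  | baabcbcc => baacbcc => baabcc => baacc
  | bbcb => bbb

ab->a; cb->b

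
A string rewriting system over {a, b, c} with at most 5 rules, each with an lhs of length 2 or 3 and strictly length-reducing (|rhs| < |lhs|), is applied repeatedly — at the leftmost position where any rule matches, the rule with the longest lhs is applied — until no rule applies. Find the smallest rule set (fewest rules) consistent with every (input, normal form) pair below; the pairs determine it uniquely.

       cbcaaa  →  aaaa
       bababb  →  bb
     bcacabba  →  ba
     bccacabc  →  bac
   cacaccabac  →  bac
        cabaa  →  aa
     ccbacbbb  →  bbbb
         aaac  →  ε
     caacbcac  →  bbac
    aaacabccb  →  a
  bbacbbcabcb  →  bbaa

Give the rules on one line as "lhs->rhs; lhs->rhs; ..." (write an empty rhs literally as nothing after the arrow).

aac->b; ab->; ca->a; cb->a

  | cbcaaa => acaaa => aaaa
  | bababb => babb => bb
  | bcacabba => bacabba => baabba => baba => ba
  | bccacabc => bcacabc => bacabc => baabc => bac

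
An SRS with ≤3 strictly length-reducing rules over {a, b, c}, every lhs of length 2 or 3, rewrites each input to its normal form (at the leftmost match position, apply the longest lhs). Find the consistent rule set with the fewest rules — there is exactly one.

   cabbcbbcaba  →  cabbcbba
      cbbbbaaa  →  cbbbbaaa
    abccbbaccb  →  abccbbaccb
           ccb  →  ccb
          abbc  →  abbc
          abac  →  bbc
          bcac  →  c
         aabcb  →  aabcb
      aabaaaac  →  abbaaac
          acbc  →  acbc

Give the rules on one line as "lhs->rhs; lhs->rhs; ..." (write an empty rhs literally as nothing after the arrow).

aba->bb; bca->

  | cabbcbbcaba => cabbcbba
  | cbbbbaaa
  | abccbbaccb
  | ccb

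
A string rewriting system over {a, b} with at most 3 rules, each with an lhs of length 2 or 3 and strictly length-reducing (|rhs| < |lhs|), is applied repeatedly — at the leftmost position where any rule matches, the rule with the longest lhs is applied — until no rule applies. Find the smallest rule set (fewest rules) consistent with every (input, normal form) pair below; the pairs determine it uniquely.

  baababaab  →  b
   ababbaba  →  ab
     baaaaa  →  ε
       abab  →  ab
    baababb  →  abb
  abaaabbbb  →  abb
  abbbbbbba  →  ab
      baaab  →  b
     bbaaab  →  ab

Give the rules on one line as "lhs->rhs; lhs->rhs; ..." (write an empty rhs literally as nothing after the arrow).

aa->; ba->; bbb->bb

  | baababaab => ababaab => abaab => aab => b
  | ababbaba => abbaba => abba => ab
  | baaaaa => aaaa => aa => ε
  | abab => ab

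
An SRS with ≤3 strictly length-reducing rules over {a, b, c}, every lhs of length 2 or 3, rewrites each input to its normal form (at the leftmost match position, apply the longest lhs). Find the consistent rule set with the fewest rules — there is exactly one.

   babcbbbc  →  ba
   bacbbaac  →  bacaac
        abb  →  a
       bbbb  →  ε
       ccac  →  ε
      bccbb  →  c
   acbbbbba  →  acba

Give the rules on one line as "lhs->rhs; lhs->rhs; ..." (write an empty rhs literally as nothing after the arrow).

bb->; bc->; cca->b

  | babcbbbc => babbbc => babc => ba
  | bacbbaac => bacaac
  | abb => a
  | bbbb => bb => ε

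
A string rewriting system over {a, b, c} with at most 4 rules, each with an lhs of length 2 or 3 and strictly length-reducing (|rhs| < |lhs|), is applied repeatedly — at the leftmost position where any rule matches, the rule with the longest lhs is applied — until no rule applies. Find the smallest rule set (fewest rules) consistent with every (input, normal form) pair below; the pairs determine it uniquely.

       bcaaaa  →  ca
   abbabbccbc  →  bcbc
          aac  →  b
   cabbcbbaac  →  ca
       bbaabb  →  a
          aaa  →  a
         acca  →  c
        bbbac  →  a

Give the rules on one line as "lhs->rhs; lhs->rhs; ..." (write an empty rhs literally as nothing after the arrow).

  | bcaaaa => caaa => caa => ca
  | abbabbccbc => aaabbccbc => aabbccbc => abbccbc => aaccbc => accbc => bcbc
  | aac => ac => b
  | cabbcbbaac => caacbbaac => cacbbaac => cbbbaac => cabaac => cabac => cabb => caa => ca

aa->a; ac->b; bb->a; bca->c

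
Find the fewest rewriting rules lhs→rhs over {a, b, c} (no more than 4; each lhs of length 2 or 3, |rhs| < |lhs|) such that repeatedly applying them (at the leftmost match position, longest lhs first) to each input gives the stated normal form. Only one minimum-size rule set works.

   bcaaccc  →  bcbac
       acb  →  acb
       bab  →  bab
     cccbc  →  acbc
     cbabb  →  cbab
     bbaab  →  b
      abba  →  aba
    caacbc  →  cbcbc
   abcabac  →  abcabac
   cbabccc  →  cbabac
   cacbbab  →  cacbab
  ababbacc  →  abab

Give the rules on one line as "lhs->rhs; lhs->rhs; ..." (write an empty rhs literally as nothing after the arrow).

aa->b; bb->b; cc->a

  | bcaaccc => bcbccc => bcbac
  | acb
  | bab
  | cccbc => acbc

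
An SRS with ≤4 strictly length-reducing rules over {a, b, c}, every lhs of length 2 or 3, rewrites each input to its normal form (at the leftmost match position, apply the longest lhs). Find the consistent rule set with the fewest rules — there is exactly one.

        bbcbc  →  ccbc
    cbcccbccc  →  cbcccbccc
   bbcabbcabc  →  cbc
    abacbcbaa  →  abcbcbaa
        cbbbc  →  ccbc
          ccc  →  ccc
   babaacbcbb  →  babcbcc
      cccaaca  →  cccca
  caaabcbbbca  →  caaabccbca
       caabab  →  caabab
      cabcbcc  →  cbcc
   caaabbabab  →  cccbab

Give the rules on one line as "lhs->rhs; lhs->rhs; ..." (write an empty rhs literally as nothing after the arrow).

  | bbcbc => ccbc
  | cbcccbccc
  | bbcabbcabc => ccabbcabc => cbcabc => cbc
  | abacbcbaa => abcbcbaa

ac->c; bb->c; bba->cc; cab->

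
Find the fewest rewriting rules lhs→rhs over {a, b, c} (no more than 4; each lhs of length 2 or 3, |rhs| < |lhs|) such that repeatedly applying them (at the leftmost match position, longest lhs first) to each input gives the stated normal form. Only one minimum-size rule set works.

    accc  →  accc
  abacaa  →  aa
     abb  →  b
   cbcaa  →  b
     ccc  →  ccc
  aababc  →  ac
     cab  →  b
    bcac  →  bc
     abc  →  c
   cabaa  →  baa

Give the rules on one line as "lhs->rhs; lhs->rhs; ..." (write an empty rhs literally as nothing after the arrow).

  | accc
  | abacaa => acaa => aa
  | abb => b
  | cbcaa => cba => b

ab->; ca->; cba->b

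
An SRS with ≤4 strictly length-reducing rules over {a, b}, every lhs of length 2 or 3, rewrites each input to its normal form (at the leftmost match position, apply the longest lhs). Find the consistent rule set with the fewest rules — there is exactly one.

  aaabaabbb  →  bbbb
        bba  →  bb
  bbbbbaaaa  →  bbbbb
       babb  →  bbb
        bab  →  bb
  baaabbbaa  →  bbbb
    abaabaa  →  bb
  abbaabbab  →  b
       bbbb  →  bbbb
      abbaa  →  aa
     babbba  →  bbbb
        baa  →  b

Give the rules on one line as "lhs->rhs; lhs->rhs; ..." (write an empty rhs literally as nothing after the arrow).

ab->b; abb->; ba->b

  | aaabaabbb => aabaabbb => abaabbb => baabbb => babbb => bbbb
  | bba => bb
  | bbbbbaaaa => bbbbbaaa => bbbbbaa => bbbbba => bbbbb
  | babb => bbb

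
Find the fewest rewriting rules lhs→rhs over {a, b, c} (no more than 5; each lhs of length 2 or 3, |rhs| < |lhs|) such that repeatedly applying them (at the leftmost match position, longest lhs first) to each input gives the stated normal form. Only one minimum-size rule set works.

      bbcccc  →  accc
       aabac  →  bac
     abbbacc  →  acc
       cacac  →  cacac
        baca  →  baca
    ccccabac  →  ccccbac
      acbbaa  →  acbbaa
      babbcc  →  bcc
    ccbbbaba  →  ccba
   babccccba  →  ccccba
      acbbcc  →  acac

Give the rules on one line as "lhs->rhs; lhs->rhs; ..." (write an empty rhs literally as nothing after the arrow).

ab->b; bab->; bbb->; bbc->a

  | bbcccc => accc
  | aabac => abac => bac
  | abbbacc => bbbacc => acc
  | cacac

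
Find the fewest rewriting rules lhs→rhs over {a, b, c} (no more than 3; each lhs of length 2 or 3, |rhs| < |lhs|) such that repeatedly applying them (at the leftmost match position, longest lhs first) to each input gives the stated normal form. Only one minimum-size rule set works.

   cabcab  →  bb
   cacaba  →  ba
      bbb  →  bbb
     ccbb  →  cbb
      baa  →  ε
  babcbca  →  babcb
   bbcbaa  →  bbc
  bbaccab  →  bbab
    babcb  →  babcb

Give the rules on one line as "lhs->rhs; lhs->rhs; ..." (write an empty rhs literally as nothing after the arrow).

  | cabcab => bcab => bb
  | cacaba => caba => ba
  | bbb
  | ccbb => cbb

baa->; ca->; cc->c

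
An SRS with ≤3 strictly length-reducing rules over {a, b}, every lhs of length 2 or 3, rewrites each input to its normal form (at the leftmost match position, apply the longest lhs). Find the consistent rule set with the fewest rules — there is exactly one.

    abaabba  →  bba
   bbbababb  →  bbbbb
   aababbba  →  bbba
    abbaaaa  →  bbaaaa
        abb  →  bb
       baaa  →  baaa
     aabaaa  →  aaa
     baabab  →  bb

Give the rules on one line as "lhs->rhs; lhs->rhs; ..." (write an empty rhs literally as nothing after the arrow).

ab->b; aba->

  | abaabba => abba => bba
  | bbbababb => bbbbb
  | aababbba => abbba => bbba
  | abbaaaa => bbaaaa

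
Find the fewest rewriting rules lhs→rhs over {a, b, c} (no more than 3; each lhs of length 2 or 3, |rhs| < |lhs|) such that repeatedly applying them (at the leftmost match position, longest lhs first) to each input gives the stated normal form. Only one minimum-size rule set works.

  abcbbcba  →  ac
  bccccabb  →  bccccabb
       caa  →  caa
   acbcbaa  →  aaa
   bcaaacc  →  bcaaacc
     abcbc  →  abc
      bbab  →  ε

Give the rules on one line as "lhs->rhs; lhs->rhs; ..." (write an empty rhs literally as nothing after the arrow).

  | abcbbcba => abbcba => abba => ac
  | bccccabb
  | caa
  | acbcbaa => acbaa => aaa

bba->c; cb->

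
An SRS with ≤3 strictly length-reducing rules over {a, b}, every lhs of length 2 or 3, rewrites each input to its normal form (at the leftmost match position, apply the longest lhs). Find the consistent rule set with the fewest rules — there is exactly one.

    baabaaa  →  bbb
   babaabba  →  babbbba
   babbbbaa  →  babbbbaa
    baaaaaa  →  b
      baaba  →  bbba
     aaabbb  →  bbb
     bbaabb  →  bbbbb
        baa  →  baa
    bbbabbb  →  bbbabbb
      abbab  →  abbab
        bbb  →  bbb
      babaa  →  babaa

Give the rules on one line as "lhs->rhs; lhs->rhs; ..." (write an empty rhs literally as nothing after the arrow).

  | baabaaa => bbbaaa => bbb
  | babaabba => babbbba
  | babbbbaa
  | baaaaaa => baaa => b

aaa->; aab->bb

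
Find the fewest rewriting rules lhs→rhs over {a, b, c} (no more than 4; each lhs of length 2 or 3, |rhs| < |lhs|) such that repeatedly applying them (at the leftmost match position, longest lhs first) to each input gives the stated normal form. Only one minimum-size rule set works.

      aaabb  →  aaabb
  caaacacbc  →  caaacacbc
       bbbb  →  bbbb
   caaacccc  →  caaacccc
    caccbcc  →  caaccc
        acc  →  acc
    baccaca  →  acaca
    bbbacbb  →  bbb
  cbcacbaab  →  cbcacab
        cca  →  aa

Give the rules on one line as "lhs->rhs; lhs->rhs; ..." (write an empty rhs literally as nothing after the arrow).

ba->; bac->a; cca->aa; ccb->ac

  | aaabb
  | caaacacbc
  | bbbb
  | caaacccc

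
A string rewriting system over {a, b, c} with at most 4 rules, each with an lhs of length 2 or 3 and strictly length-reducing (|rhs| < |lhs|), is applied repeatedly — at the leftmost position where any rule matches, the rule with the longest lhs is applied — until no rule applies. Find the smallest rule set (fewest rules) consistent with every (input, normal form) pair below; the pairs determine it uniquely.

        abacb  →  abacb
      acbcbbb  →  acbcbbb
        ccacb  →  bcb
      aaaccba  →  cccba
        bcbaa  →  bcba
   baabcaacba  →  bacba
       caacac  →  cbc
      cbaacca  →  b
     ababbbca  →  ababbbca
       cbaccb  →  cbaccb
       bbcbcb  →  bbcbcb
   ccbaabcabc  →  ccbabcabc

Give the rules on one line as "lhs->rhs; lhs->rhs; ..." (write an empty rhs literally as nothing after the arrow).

aa->a; aac->cc; bcc->; cca->b

  | abacb
  | acbcbbb
  | ccacb => bcb
  | aaaccba => aaccba => cccba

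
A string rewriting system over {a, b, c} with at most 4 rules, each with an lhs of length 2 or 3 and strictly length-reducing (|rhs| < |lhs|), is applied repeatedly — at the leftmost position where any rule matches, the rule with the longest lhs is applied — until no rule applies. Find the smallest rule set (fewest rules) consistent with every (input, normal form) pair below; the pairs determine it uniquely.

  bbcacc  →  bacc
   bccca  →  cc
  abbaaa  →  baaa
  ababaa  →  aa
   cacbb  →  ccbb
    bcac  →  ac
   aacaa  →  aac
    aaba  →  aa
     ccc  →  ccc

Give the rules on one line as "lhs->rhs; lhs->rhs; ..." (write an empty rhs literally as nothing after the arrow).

ab->; bc->; ca->c

  | bbcacc => bacc
  | bccca => cca => cc
  | abbaaa => baaa
  | ababaa => abaa => aa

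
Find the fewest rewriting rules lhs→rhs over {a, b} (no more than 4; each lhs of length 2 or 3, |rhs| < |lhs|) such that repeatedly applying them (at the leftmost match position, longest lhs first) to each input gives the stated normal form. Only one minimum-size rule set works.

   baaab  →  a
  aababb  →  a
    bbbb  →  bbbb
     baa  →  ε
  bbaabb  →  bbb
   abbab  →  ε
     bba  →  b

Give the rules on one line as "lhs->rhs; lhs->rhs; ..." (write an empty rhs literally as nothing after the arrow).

  | baaab => ab => a
  | aababb => abb => ab => a
  | bbbb
  | baa => ε

aab->; ab->a; ba->; baa->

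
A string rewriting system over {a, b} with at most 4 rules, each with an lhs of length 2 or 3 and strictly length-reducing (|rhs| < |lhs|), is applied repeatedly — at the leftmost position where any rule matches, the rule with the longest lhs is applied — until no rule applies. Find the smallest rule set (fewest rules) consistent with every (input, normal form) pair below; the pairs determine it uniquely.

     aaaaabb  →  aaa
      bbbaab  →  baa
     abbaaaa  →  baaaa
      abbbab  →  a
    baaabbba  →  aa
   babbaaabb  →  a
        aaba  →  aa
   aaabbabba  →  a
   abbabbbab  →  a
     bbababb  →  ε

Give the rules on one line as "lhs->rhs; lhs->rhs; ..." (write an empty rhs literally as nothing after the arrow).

ab->; bab->a; bba->aa

  | aaaaabb => aaaab => aaa
  | bbbaab => baaab => baa
  | abbaaaa => baaaa
  | abbbab => bbab => aab => a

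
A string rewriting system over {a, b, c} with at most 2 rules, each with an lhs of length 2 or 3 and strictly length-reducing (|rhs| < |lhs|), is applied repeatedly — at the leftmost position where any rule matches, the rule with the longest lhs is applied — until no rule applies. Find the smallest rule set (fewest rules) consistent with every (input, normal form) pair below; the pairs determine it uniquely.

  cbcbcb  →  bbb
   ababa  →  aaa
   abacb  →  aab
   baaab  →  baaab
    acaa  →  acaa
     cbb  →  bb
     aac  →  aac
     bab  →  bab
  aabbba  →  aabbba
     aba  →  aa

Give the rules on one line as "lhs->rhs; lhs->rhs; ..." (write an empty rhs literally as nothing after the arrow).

  | cbcbcb => bcbcb => bbcb => bbb
  | ababa => aaba => aaa
  | abacb => aacb => aab
  | baaab

aba->aa; cb->b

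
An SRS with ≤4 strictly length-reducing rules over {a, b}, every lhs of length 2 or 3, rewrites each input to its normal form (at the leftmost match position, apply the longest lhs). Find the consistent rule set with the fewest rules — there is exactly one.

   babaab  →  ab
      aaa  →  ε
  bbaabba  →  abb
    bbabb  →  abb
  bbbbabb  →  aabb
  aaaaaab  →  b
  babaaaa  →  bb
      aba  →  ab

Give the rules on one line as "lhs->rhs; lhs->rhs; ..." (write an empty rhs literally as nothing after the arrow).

  | babaab => bbaab => bbab => bbb => ab
  | aaa => ε
  | bbaabba => bbabba => bbbba => abba => abb
  | bbabb => bbbb => abb

aaa->; ba->b; bbb->ab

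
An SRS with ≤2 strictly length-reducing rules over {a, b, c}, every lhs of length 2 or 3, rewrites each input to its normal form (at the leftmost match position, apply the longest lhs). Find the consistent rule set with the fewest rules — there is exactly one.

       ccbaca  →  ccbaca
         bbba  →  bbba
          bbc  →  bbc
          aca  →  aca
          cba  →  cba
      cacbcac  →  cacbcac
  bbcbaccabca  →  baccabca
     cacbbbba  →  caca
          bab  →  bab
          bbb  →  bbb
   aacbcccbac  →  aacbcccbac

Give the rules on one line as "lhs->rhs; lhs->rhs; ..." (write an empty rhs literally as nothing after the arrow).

bcb->; cbb->c

  | ccbaca
  | bbba
  | bbc
  | aca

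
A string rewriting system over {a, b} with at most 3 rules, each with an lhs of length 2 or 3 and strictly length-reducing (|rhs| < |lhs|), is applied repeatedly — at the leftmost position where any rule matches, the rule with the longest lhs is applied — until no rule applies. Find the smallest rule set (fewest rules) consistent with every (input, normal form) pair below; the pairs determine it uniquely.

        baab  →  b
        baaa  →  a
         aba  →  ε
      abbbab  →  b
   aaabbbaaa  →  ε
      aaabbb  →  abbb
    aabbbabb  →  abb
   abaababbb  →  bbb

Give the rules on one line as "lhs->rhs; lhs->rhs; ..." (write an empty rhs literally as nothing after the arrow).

aa->; ba->a

  | baab => aab => b
  | baaa => aaa => a
  | aba => aa => ε
  | abbbab => abbab => abab => aab => b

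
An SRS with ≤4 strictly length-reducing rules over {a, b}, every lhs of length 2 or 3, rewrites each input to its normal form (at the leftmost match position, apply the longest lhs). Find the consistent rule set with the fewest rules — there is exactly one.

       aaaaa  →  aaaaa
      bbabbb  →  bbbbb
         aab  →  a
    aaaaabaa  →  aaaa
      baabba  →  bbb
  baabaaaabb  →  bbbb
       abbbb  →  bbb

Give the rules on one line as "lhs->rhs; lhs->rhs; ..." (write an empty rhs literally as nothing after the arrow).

ab->; aba->ab; ba->b

  | aaaaa
  | bbabbb => bbbbb
  | aab => a
  | aaaaabaa => aaaaaba => aaaaab => aaaa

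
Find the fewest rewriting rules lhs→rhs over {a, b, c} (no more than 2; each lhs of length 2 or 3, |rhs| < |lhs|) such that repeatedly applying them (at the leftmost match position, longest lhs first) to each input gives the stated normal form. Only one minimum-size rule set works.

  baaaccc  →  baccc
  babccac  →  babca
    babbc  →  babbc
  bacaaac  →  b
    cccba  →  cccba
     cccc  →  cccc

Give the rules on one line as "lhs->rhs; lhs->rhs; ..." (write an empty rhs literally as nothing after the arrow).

aa->; cac->a

  | baaaccc => baccc
  | babccac => babca
  | babbc
  | bacaaac => bacac => baa => b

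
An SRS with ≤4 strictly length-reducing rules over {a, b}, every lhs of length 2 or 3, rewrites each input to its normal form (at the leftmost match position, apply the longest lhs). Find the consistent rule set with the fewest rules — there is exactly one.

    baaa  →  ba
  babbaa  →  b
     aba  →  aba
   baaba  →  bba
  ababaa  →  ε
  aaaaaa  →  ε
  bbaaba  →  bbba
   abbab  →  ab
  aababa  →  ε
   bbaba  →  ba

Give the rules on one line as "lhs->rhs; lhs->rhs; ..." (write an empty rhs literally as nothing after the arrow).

  | baaa => ba
  | babbaa => baa => b
  | aba
  | baaba => bba

aaa->; baa->b; bab->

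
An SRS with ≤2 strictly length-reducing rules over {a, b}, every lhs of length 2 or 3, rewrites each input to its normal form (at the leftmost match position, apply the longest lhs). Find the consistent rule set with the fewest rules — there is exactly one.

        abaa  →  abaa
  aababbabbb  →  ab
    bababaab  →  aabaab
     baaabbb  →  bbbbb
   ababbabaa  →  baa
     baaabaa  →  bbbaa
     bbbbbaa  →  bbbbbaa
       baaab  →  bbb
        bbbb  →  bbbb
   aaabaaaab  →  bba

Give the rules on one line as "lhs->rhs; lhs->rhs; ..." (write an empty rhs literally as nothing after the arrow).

  | abaa
  | aababbabbb => aaababbb => bbabbb => babb => ab
  | bababaab => aabaab
  | baaabbb => bbbbb

aaa->b; bab->a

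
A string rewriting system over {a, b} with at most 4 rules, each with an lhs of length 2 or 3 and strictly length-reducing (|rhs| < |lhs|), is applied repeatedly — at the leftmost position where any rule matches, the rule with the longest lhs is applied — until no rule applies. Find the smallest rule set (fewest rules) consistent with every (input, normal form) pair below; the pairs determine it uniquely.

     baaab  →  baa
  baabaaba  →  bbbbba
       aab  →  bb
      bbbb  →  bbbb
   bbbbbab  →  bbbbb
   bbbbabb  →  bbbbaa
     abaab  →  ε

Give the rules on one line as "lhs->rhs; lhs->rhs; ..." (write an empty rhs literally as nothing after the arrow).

  | baaab => babb => baa
  | baabaaba => bbbaaba => bbbbba
  | aab => bb
  | bbbb

aab->bb; ab->; aba->; abb->aa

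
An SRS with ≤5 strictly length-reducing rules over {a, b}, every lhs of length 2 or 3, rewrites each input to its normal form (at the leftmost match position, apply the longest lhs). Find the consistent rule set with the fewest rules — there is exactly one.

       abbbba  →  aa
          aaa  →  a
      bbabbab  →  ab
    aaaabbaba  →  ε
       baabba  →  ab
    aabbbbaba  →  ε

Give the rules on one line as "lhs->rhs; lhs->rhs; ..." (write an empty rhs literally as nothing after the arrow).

  | abbbba => abba => aa
  | aaa => bb => a
  | bbabbab => aabbab => aaab => bbb => ab
  | aaaabbaba => bbabbaba => aabbaba => aaaba => bbba => aba => ε

aaa->bb; aba->; abb->a; bb->a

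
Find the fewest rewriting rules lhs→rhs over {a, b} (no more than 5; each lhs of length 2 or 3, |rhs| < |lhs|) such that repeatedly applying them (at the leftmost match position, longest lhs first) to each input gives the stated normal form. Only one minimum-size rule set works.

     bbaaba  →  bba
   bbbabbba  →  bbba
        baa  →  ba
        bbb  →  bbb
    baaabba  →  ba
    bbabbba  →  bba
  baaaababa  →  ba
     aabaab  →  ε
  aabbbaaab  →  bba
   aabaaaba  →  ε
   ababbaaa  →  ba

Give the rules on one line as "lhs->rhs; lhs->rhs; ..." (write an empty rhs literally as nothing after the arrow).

aa->; aab->; ab->a; baa->ba

  | bbaaba => bbaba => bbaa => bba
  | bbbabbba => bbbabba => bbbaba => bbbaa => bbba
  | baa => ba
  | bbb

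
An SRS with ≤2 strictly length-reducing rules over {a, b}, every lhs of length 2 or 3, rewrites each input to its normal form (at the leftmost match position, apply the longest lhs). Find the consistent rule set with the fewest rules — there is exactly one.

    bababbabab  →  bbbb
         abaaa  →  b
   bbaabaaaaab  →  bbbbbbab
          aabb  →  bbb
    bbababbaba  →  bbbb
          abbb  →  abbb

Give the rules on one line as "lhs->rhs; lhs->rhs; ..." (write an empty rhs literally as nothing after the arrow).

  | bababbabab => bbbabab => bbbb
  | abaaa => aa => b
  | bbaabaaaaab => bbbbaaaaab => bbbbbaaab => bbbbbbab
  | aabb => bbb

aa->b; aba->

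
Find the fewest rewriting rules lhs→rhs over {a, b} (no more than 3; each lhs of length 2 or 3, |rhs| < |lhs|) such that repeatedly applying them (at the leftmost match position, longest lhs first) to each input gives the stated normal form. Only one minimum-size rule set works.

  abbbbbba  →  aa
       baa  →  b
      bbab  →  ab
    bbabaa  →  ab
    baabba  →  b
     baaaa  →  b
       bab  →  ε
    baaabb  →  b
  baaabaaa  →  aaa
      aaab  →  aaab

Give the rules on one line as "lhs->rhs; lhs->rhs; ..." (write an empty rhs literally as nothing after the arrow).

ba->b; bb->

  | abbbbbba => abbbba => abba => aa
  | baa => ba => b
  | bbab => ab
  | bbabaa => abaa => aba => ab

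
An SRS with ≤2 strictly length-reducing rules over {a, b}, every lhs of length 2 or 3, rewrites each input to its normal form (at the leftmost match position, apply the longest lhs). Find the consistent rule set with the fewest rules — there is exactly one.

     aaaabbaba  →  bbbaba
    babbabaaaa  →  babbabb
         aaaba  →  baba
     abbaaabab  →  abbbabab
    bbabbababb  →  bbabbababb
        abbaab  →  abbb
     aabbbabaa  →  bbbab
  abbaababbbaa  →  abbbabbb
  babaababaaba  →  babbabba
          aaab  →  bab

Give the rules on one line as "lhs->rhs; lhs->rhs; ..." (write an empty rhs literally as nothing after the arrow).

aa->; aaa->ba

  | aaaabbaba => baabbaba => bbbaba
  | babbabaaaa => babbabbaa => babbabb
  | aaaba => baba
  | abbaaabab => abbbabab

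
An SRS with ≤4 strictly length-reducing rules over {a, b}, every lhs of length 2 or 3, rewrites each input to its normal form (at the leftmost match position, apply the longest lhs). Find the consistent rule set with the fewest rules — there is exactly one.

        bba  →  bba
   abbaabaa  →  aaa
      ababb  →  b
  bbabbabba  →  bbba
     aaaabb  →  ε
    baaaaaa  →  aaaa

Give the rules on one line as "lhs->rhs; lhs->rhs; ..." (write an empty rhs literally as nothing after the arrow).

  | bba
  | abbaabaa => abaabaa => aaabaa => aaa
  | ababb => aabb => b
  | bbabbabba => bbababba => bbaabba => bbba

aab->; ab->a; baa->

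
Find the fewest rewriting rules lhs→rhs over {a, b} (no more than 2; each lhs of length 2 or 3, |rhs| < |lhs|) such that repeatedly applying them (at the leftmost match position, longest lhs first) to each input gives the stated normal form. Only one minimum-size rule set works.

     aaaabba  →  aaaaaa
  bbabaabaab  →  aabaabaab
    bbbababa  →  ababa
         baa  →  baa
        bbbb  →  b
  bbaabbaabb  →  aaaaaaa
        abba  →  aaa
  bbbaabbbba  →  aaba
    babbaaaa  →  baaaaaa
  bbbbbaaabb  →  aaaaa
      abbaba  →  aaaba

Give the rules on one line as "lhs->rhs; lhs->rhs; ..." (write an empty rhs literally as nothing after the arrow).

bb->a; bbb->

  | aaaabba => aaaaaa
  | bbabaabaab => aabaabaab
  | bbbababa => ababa
  | baa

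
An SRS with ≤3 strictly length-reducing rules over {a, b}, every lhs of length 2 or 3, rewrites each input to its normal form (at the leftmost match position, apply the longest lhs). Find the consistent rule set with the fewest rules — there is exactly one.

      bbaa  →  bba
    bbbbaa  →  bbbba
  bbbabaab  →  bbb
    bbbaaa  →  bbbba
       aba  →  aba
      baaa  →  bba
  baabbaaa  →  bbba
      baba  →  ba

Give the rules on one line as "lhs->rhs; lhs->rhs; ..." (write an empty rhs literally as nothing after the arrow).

  | bbaa => bba
  | bbbbaa => bbbba
  | bbbabaab => bbbaab => bbbab => bbb
  | bbbaaa => bbbba

aa->a; aaa->ba; bab->b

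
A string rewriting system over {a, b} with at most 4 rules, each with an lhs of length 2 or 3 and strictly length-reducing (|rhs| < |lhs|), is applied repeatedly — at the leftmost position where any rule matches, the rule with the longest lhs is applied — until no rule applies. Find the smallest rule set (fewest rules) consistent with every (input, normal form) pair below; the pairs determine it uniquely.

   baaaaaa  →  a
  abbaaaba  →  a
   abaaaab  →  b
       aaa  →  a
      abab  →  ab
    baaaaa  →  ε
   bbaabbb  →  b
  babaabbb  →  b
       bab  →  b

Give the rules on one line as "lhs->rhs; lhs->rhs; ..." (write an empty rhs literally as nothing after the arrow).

  | baaaaaa => aaaaa => aaa => a
  | abbaaaba => aaaaaba => aaaba => aba => a
  | abaaaab => aaaab => aab => b
  | aaa => a

aa->; ba->; bb->a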